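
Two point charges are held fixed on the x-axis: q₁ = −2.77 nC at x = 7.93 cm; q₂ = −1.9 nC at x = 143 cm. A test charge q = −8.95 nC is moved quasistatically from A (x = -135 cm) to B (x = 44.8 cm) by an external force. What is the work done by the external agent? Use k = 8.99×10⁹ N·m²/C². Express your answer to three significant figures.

5.49×10⁻⁷ J

For quasistatic motion the external work equals the change in potential energy: W_ext = qΔV = q(V_B − V_A).
At A: distances to the source charges are 1.43 m, 2.78 m; V_A = Σ kqᵢ/rᵢ = -23.6 V.
At B: distances to the source charges are 0.369 m, 0.982 m; V_B = Σ kqᵢ/rᵢ = -84.9 V.
ΔV = V_B − V_A = -61.4 V.
W_ext = qΔV = (-8.95×10⁻⁹ C)(-61.4 V) = 5.49×10⁻⁷ J.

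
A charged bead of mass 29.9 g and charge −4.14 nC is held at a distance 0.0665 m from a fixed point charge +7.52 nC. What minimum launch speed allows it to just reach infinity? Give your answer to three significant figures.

To just escape, total mechanical energy must reach zero at infinity: ½mv²_min + U = 0, so ½mv²_min = −U = |kQq|/r.
|U| = |kQq|/r = (8.99×10⁹ N·m²/C²)(7.52×10⁻⁹)(4.14×10⁻⁹)/(0.0665) = 4.21×10⁻⁶ J.
v_min = √(2|U|/m) = √(2·4.21×10⁻⁶/0.0299) = 0.0168 m/s.

0.0168 m/s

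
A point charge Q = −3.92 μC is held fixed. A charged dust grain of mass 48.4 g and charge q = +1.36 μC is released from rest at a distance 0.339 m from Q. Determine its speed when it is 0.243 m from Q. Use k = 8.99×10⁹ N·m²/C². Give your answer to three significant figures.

Only the electrostatic force acts, so mechanical energy is conserved: ½mv² = U₁ − U₂ = kQq(1/r₁ − 1/r₂).
U₁ − U₂ = (8.99×10⁹ N·m²/C²)(-3.92×10⁻⁶ C)(1.36×10⁻⁶ C)(1/0.339 − 1/0.243) = 0.0559 J.
v = √(2·0.0559/0.0484) = 1.52 m/s.

1.52 m/s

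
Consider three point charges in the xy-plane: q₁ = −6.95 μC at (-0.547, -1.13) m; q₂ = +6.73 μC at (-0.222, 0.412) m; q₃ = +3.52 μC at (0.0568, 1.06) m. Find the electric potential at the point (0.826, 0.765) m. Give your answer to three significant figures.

6.64×10⁴ V

The total potential is the scalar sum of each charge's contribution, V = Σ kqᵢ/rᵢ.
Distances from the field point to each charge: r₁ = 2.34 m, r₂ = 1.11 m, r₃ = 0.824 m.
V = k[(-6.95×10⁻⁶)/(2.34) + (6.73×10⁻⁶)/(1.11) + (3.52×10⁻⁶)/(0.824)] = 6.64×10⁴ V.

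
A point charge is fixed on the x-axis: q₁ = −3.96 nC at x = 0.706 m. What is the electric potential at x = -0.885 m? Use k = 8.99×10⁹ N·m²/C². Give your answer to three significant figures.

The total potential is the scalar sum of each charge's contribution, V = Σ kqᵢ/rᵢ.
V = k[(-3.96×10⁻⁹)/(1.59)] = -22.4 V.

-22.4 V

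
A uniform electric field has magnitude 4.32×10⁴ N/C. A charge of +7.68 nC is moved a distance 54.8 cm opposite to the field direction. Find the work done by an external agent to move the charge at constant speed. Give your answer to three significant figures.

The potential change for a displacement 54.8 cm opposite to the field direction is ΔV = +Ed = 2.37×10⁴ V.
W_ext = qΔV = 1.82×10⁻⁴ J.

1.82×10⁻⁴ J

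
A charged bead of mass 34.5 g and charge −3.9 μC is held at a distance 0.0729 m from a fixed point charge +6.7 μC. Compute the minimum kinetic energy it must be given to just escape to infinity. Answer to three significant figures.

3.22 J

To just escape, total mechanical energy must reach zero at infinity: ½mv²_min + U = 0, so ½mv²_min = −U = |kQq|/r.
|U| = |kQq|/r = (8.99×10⁹ N·m²/C²)(6.70×10⁻⁶)(3.90×10⁻⁶)/(0.0729) = 3.22 J.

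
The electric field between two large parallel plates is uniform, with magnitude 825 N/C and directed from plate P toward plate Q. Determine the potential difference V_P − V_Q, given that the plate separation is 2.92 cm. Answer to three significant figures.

In a uniform field, potential decreases in the direction of E: ΔV = −E·d for a displacement d parallel to E.
Going from Q to P is a displacement of 2.92 cm opposite to the field, so V_P − V_Q = +Ed = 24.1 V.

24.1 V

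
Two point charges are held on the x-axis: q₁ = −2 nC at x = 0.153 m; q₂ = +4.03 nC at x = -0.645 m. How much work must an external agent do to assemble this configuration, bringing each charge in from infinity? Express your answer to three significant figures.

The work to assemble the configuration equals its total potential energy, U = Σ kqᵢqⱼ/rᵢⱼ over all pairs.
Pair separations: r₁₂ = 0.798 m.
U = (-9.08×10⁻⁸) = -9.08×10⁻⁸ J.

-9.08×10⁻⁸ J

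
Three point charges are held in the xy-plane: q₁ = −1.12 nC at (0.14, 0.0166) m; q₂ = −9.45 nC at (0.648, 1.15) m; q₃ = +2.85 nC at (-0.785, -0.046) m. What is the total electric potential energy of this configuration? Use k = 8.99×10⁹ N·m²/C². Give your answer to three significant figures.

The work to assemble the configuration equals its total potential energy, U = Σ kqᵢqⱼ/rᵢⱼ over all pairs.
Pair separations: r₁₂ = 1.24 m, r₁₃ = 0.927 m, r₂₃ = 1.87 m.
U = (7.66×10⁻⁸) + (-3.10×10⁻⁸) + (-1.30×10⁻⁷) = -8.41×10⁻⁸ J.

-8.41×10⁻⁸ J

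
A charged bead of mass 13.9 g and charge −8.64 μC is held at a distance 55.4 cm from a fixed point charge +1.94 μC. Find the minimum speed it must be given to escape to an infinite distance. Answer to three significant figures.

To just escape, total mechanical energy must reach zero at infinity: ½mv²_min + U = 0, so ½mv²_min = −U = |kQq|/r.
|U| = |kQq|/r = (8.99×10⁹ N·m²/C²)(1.94×10⁻⁶)(8.64×10⁻⁶)/(0.554) = 0.272 J.
v_min = √(2|U|/m) = √(2·0.272/0.0139) = 6.26 m/s.

6.26 m/s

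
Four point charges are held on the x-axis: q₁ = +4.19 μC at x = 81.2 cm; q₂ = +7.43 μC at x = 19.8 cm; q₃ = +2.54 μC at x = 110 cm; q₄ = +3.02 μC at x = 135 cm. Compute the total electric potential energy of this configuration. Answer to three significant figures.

The assembly work is the sum of pairwise potential energies, U = Σ_{i<j} kqᵢqⱼ/rᵢⱼ.
Pair separations: r₁₂ = 0.614 m, r₁₃ = 0.288 m, r₁₄ = 0.538 m, r₂₃ = 0.902 m, r₂₄ = 1.15 m, r₃₄ = 0.250 m.
Summing all 6 pair terms gives U = 1.64 J.

1.64 J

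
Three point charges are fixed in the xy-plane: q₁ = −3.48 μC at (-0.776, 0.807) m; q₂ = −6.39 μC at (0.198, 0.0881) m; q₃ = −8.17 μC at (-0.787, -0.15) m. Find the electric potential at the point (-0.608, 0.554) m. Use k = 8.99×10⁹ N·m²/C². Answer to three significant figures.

-2.66×10⁵ V

The total potential is the scalar sum of each charge's contribution, V = Σ kqᵢ/rᵢ.
Distances from the field point to each charge: r₁ = 0.304 m, r₂ = 0.931 m, r₃ = 0.726 m.
V = k[(-3.48×10⁻⁶)/(0.304) + (-6.39×10⁻⁶)/(0.931) + (-8.17×10⁻⁶)/(0.726)] = -2.66×10⁵ V.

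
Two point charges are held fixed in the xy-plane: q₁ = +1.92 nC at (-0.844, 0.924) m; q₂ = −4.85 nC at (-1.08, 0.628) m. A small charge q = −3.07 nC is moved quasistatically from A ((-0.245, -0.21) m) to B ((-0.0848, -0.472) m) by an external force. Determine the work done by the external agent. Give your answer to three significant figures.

-1.49×10⁻⁸ J

For quasistatic motion the external work equals the change in potential energy: W_ext = qΔV = q(V_B − V_A).
At A: distances to the source charges are 1.28 m, 1.18 m; V_A = Σ kqᵢ/rᵢ = -23.4 V.
At B: distances to the source charges are 1.59 m, 1.48 m; V_B = Σ kqᵢ/rᵢ = -18.5 V.
ΔV = V_B − V_A = 4.87 V.
W_ext = qΔV = (-3.07×10⁻⁹ C)(4.87 V) = -1.49×10⁻⁸ J.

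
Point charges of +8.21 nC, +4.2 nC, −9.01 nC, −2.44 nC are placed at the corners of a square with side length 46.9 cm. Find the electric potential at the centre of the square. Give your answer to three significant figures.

26.0 V

Electric potential is a scalar, so the contributions from each charge add algebraically: V = Σ kqᵢ/rᵢ.
The distance from each corner to the centre is a√2/2 = 0.332 m.
V = k[(8.21×10⁻⁹)/(0.332) + (4.20×10⁻⁹)/(0.332) + (-9.01×10⁻⁹)/(0.332) + (-2.44×10⁻⁹)/(0.332)] = 26.0 V.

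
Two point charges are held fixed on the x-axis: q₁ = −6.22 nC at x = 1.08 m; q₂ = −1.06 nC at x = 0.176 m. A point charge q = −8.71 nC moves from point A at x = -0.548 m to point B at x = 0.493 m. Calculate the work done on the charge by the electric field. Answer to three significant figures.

The work done by the electric force is W_field = −ΔU = −q(V_B − V_A) = q(V_A − V_B).
At A: distances to the source charges are 1.63 m, 0.724 m; V_A = Σ kqᵢ/rᵢ = -47.5 V.
At B: distances to the source charges are 0.587 m, 0.317 m; V_B = Σ kqᵢ/rᵢ = -125 V.
ΔV = V_B − V_A = -77.8 V.
W_field = −qΔV = −(-8.71×10⁻⁹ C)(-77.8 V) = -6.78×10⁻⁷ J.

-6.78×10⁻⁷ J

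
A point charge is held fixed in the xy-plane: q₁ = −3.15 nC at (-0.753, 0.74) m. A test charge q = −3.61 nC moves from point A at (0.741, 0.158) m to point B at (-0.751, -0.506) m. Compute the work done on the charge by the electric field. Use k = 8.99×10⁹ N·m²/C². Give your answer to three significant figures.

The work done by the electric force is W_field = −ΔU = −q(V_B − V_A) = q(V_A − V_B).
At A: distance to the source charge is 1.60 m; V_A = kq₁/r = -17.7 V.
At B: distance to the source charge is 1.25 m; V_B = kq₁/r = -22.7 V.
ΔV = V_B − V_A = -5.07 V.
W_field = −qΔV = −(-3.61×10⁻⁹ C)(-5.07 V) = -1.83×10⁻⁸ J.

-1.83×10⁻⁸ J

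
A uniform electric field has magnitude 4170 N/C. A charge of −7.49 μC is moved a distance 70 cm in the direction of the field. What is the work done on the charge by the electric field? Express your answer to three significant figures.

-0.0219 J

The potential change for a displacement 70 cm in the direction of the field is ΔV = −Ed = -2920 V.
W_field = −qΔV = -0.0219 J.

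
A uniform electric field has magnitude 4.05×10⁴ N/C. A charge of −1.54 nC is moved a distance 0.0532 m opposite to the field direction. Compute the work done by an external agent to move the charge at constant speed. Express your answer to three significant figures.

-3.32×10⁻⁶ J

The potential change for a displacement 0.0532 m opposite to the field direction is ΔV = +Ed = 2150 V.
W_ext = qΔV = -3.32×10⁻⁶ J.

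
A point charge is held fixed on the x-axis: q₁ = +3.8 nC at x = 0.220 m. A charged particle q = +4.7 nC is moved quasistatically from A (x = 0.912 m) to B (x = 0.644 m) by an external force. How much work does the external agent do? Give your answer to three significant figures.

For quasistatic motion the external work equals the change in potential energy: W_ext = qΔV = q(V_B − V_A).
At A: distance to the source charge is 0.692 m; V_A = kq₁/r = 49.4 V.
At B: distance to the source charge is 0.424 m; V_B = kq₁/r = 80.6 V.
ΔV = V_B − V_A = 31.2 V.
W_ext = qΔV = (4.70×10⁻⁹ C)(31.2 V) = 1.47×10⁻⁷ J.

1.47×10⁻⁷ J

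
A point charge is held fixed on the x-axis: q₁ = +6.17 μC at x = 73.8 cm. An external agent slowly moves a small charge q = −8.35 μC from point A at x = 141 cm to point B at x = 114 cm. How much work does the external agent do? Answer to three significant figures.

-0.463 J

For quasistatic motion the external work equals the change in potential energy: W_ext = qΔV = q(V_B − V_A).
At A: distance to the source charge is 0.672 m; V_A = kq₁/r = 8.25×10⁴ V.
At B: distance to the source charge is 0.402 m; V_B = kq₁/r = 1.38×10⁵ V.
ΔV = V_B − V_A = 5.54×10⁴ V.
W_ext = qΔV = (-8.35×10⁻⁶ C)(5.54×10⁴ V) = -0.463 J.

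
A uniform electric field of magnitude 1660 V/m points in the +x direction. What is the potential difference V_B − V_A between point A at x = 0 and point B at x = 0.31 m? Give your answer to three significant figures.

In a uniform field, potential decreases in the direction of E: V_B − V_A = −E·Δx.
V_B − V_A = −(1660 V/m)(0.310 m) = -515 V.

-515 V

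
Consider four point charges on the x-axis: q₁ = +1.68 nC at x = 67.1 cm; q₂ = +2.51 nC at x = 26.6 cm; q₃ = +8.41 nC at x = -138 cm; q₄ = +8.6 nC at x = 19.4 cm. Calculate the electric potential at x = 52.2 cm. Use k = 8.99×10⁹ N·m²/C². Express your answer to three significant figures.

The total potential is the scalar sum of each charge's contribution, V = Σ kqᵢ/rᵢ.
Distances from the field point to each charge: r₁ = 0.149 m, r₂ = 0.256 m, r₃ = 1.90 m, r₄ = 0.328 m.
V = k[(1.68×10⁻⁹)/(0.149) + (2.51×10⁻⁹)/(0.256) + (8.41×10⁻⁹)/(1.90) + (8.60×10⁻⁹)/(0.328)] = 465 V.

465 V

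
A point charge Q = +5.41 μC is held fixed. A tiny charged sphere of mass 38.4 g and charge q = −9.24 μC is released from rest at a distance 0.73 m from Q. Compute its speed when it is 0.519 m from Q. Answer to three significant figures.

3.61 m/s

Only the electrostatic force acts, so mechanical energy is conserved: ½mv² = U₁ − U₂ = kQq(1/r₁ − 1/r₂).
U₁ − U₂ = (8.99×10⁹ N·m²/C²)(5.41×10⁻⁶ C)(-9.24×10⁻⁶ C)(1/0.730 − 1/0.519) = 0.250 J.
v = √(2·0.250/0.0384) = 3.61 m/s.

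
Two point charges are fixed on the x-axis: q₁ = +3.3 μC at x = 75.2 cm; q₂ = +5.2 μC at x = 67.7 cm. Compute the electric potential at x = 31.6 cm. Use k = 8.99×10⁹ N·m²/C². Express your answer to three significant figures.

1.98×10⁵ V

The total potential is the scalar sum of each charge's contribution, V = Σ kqᵢ/rᵢ.
Distances from the field point to each charge: r₁ = 0.436 m, r₂ = 0.361 m.
V = k[(3.30×10⁻⁶)/(0.436) + (5.20×10⁻⁶)/(0.361)] = 1.98×10⁵ V.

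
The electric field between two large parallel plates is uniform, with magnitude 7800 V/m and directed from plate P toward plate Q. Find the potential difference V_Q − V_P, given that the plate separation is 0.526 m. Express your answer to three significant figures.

In a uniform field, potential decreases in the direction of E: ΔV = −E·d for a displacement d parallel to E.
Going from P to Q is a displacement of 0.526 m along the field, so V_Q − V_P = −Ed = -4100 V.

-4100 V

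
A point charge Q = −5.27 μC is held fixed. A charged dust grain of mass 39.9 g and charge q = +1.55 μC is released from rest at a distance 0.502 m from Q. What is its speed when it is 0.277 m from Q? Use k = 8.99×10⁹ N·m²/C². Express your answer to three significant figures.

2.44 m/s

Only the electrostatic force acts, so mechanical energy is conserved: ½mv² = U₁ − U₂ = kQq(1/r₁ − 1/r₂).
U₁ − U₂ = (8.99×10⁹ N·m²/C²)(-5.27×10⁻⁶ C)(1.55×10⁻⁶ C)(1/0.502 − 1/0.277) = 0.119 J.
v = √(2·0.119/0.0399) = 2.44 m/s.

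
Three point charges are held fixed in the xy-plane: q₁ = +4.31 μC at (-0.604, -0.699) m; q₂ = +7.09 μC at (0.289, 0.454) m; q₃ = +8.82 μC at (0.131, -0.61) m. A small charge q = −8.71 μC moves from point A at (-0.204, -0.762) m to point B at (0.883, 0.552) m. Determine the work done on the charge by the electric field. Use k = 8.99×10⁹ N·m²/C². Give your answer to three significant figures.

-1.54 J

The work done by the electric force is W_field = −ΔU = −q(V_B − V_A) = q(V_A − V_B).
At A: distances to the source charges are 0.405 m, 1.31 m, 0.368 m; V_A = Σ kqᵢ/rᵢ = 3.60×10⁵ V.
At B: distances to the source charges are 1.94 m, 0.602 m, 1.38 m; V_B = Σ kqᵢ/rᵢ = 1.83×10⁵ V.
ΔV = V_B − V_A = -1.77×10⁵ V.
W_field = −qΔV = −(-8.71×10⁻⁶ C)(-1.77×10⁵ V) = -1.54 J.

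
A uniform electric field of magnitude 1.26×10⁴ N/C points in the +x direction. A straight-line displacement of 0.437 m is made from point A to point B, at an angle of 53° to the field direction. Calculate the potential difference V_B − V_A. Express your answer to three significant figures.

-3310 V

Only the component of displacement along E changes the potential: ΔV = −E·d·cosθ.
ΔV = −(1.26×10⁴ V/m)(0.437 m)cos53° = -3310 V.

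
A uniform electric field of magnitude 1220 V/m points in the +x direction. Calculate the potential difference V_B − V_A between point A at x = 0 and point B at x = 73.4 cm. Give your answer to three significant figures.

In a uniform field, potential decreases in the direction of E: V_B − V_A = −E·Δx.
V_B − V_A = −(1220 V/m)(0.734 m) = -895 V.

-895 V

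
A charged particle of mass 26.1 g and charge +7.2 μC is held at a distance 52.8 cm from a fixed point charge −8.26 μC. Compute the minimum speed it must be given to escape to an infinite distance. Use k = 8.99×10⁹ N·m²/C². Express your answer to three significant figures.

To just escape, total mechanical energy must reach zero at infinity: ½mv²_min + U = 0, so ½mv²_min = −U = |kQq|/r.
|U| = |kQq|/r = (8.99×10⁹ N·m²/C²)(8.26×10⁻⁶)(7.20×10⁻⁶)/(0.528) = 1.01 J.
v_min = √(2|U|/m) = √(2·1.01/0.0261) = 8.81 m/s.

8.81 m/s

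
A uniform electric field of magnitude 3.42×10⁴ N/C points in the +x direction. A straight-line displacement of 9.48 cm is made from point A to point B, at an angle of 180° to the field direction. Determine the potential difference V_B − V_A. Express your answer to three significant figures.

Only the component of displacement along E changes the potential: ΔV = −E·d·cosθ.
ΔV = −(3.42×10⁴ V/m)(0.0948 m)cos180° = 3240 V.

3240 V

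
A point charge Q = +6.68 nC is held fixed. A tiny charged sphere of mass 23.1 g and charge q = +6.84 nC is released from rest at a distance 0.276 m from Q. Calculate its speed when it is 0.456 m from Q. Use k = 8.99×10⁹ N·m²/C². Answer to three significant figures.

7.13×10⁻³ m/s

Only the electrostatic force acts, so mechanical energy is conserved: ½mv² = U₁ − U₂ = kQq(1/r₁ − 1/r₂).
U₁ − U₂ = (8.99×10⁹ N·m²/C²)(6.68×10⁻⁹ C)(6.84×10⁻⁹ C)(1/0.276 − 1/0.456) = 5.87×10⁻⁷ J.
v = √(2·5.87×10⁻⁷/0.0231) = 7.13×10⁻³ m/s.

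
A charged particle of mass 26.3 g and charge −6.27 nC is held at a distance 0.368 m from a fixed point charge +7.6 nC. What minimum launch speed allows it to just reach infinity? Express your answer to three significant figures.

To just escape, total mechanical energy must reach zero at infinity: ½mv²_min + U = 0, so ½mv²_min = −U = |kQq|/r.
|U| = |kQq|/r = (8.99×10⁹ N·m²/C²)(7.60×10⁻⁹)(6.27×10⁻⁹)/(0.368) = 1.16×10⁻⁶ J.
v_min = √(2|U|/m) = √(2·1.16×10⁻⁶/0.0263) = 9.41×10⁻³ m/s.

9.41×10⁻³ m/s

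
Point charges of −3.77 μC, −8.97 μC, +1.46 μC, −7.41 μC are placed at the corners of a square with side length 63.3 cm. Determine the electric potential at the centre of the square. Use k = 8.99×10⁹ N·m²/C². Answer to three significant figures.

-3.75×10⁵ V

Electric potential is a scalar, so the contributions from each charge add algebraically: V = Σ kqᵢ/rᵢ.
The distance from each corner to the centre is a√2/2 = 0.448 m.
V = k[(-3.77×10⁻⁶)/(0.448) + (-8.97×10⁻⁶)/(0.448) + (1.46×10⁻⁶)/(0.448) + (-7.41×10⁻⁶)/(0.448)] = -3.75×10⁵ V.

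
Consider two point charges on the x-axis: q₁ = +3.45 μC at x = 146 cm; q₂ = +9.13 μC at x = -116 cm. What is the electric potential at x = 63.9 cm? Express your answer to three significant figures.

8.34×10⁴ V

Electric potential is a scalar, so the contributions from each charge add algebraically: V = Σ kqᵢ/rᵢ.
Distances from the field point to each charge: r₁ = 0.821 m, r₂ = 1.80 m.
V = k[(3.45×10⁻⁶)/(0.821) + (9.13×10⁻⁶)/(1.80)] = 8.34×10⁴ V.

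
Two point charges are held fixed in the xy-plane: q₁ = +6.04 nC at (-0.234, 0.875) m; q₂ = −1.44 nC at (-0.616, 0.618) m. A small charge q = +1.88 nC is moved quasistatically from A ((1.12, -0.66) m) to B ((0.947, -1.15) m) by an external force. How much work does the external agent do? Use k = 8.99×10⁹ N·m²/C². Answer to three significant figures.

For quasistatic motion the external work equals the change in potential energy: W_ext = qΔV = q(V_B − V_A).
At A: distances to the source charges are 2.05 m, 2.16 m; V_A = Σ kqᵢ/rᵢ = 20.5 V.
At B: distances to the source charges are 2.34 m, 2.36 m; V_B = Σ kqᵢ/rᵢ = 17.7 V.
ΔV = V_B − V_A = -2.85 V.
W_ext = qΔV = (1.88×10⁻⁹ C)(-2.85 V) = -5.35×10⁻⁹ J.

-5.35×10⁻⁹ J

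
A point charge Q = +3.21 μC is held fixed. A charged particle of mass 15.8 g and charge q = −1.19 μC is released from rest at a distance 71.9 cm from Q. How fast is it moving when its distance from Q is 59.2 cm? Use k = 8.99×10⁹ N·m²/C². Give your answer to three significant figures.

Only the electrostatic force acts, so mechanical energy is conserved: ½mv² = U₁ − U₂ = kQq(1/r₁ − 1/r₂).
U₁ − U₂ = (8.99×10⁹ N·m²/C²)(3.21×10⁻⁶ C)(-1.19×10⁻⁶ C)(1/0.719 − 1/0.592) = 0.0102 J.
v = √(2·0.0102/0.0158) = 1.14 m/s.

1.14 m/s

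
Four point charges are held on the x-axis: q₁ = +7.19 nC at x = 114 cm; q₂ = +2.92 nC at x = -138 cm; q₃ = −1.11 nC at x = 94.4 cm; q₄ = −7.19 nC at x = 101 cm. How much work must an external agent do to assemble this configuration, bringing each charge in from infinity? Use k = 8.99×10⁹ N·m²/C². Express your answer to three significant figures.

The assembly work is the sum of pairwise potential energies, U = Σ_{i<j} kqᵢqⱼ/rᵢⱼ.
Pair separations: r₁₂ = 2.52 m, r₁₃ = 0.196 m, r₁₄ = 0.130 m, r₂₃ = 2.32 m, r₂₄ = 2.39 m, r₃₄ = 0.0660 m.
Summing all 6 pair terms gives U = -2.87×10⁻⁶ J.

-2.87×10⁻⁶ J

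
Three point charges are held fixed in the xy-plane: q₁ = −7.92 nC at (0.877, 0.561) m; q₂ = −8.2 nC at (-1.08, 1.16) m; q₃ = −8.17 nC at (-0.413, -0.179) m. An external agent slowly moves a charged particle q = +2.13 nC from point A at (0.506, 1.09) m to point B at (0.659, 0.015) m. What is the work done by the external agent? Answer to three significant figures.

-4.35×10⁻⁸ J

For quasistatic motion the external work equals the change in potential energy: W_ext = qΔV = q(V_B − V_A).
At A: distances to the source charges are 0.646 m, 1.59 m, 1.57 m; V_A = Σ kqᵢ/rᵢ = -204 V.
At B: distances to the source charges are 0.588 m, 2.08 m, 1.09 m; V_B = Σ kqᵢ/rᵢ = -224 V.
ΔV = V_B − V_A = -20.4 V.
W_ext = qΔV = (2.13×10⁻⁹ C)(-20.4 V) = -4.35×10⁻⁸ J.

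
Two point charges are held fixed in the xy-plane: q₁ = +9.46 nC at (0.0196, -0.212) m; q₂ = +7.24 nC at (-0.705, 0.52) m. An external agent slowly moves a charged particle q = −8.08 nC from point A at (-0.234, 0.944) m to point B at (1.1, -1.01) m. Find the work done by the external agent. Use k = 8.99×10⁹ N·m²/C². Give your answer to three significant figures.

For quasistatic motion the external work equals the change in potential energy: W_ext = qΔV = q(V_B − V_A).
At A: distances to the source charges are 1.18 m, 0.634 m; V_A = Σ kqᵢ/rᵢ = 175 V.
At B: distances to the source charges are 1.34 m, 2.37 m; V_B = Σ kqᵢ/rᵢ = 90.8 V.
ΔV = V_B − V_A = -83.7 V.
W_ext = qΔV = (-8.08×10⁻⁹ C)(-83.7 V) = 6.77×10⁻⁷ J.

6.77×10⁻⁷ J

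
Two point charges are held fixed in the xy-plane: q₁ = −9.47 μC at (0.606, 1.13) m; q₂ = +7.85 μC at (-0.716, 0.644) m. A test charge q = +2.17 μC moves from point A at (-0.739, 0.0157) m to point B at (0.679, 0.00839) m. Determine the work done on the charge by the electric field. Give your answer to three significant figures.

0.202 J

The work done by the electric force is W_field = −ΔU = −q(V_B − V_A) = q(V_A − V_B).
At A: distances to the source charges are 1.75 m, 0.629 m; V_A = Σ kqᵢ/rᵢ = 6.35×10⁴ V.
At B: distances to the source charges are 1.12 m, 1.53 m; V_B = Σ kqᵢ/rᵢ = -2.97×10⁴ V.
ΔV = V_B − V_A = -9.32×10⁴ V.
W_field = −qΔV = −(2.17×10⁻⁶ C)(-9.32×10⁴ V) = 0.202 J.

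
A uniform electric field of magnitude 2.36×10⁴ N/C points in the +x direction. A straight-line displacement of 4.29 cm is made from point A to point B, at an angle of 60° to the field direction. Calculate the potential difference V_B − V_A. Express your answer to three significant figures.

Only the component of displacement along E changes the potential: ΔV = −E·d·cosθ.
ΔV = −(2.36×10⁴ V/m)(0.0429 m)cos60° = -506 V.

-506 V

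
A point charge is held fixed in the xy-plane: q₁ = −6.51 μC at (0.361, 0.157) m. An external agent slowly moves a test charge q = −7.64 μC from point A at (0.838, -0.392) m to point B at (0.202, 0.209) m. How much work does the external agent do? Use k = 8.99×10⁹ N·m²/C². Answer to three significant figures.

2.06 J

For quasistatic motion the external work equals the change in potential energy: W_ext = qΔV = q(V_B − V_A).
At A: distance to the source charge is 0.727 m; V_A = kq₁/r = -8.05×10⁴ V.
At B: distance to the source charge is 0.167 m; V_B = kq₁/r = -3.50×10⁵ V.
ΔV = V_B − V_A = -2.69×10⁵ V.
W_ext = qΔV = (-7.64×10⁻⁶ C)(-2.69×10⁵ V) = 2.06 J.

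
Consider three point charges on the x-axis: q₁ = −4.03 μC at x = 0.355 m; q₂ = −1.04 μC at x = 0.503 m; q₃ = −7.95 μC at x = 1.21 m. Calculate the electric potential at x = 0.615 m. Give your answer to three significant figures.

-3.43×10⁵ V

The total potential is the scalar sum of each charge's contribution, V = Σ kqᵢ/rᵢ.
Distances from the field point to each charge: r₁ = 0.260 m, r₂ = 0.112 m, r₃ = 0.595 m.
V = k[(-4.03×10⁻⁶)/(0.260) + (-1.04×10⁻⁶)/(0.112) + (-7.95×10⁻⁶)/(0.595)] = -3.43×10⁵ V.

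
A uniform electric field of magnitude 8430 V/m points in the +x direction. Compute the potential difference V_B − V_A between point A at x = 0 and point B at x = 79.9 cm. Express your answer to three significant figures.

-6740 V

In a uniform field, potential decreases in the direction of E: V_B − V_A = −E·Δx.
V_B − V_A = −(8430 V/m)(0.799 m) = -6740 V.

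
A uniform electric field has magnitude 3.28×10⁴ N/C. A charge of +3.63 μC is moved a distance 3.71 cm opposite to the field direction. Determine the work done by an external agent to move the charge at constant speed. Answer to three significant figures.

The potential change for a displacement 3.71 cm opposite to the field direction is ΔV = +Ed = 1220 V.
W_ext = qΔV = 4.42×10⁻³ J.

4.42×10⁻³ J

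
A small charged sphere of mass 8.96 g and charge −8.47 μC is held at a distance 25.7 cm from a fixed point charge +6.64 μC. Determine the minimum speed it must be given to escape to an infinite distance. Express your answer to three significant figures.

21.0 m/s

To just escape, total mechanical energy must reach zero at infinity: ½mv²_min + U = 0, so ½mv²_min = −U = |kQq|/r.
|U| = |kQq|/r = (8.99×10⁹ N·m²/C²)(6.64×10⁻⁶)(8.47×10⁻⁶)/(0.257) = 1.97 J.
v_min = √(2|U|/m) = √(2·1.97/8.96×10⁻³) = 21.0 m/s.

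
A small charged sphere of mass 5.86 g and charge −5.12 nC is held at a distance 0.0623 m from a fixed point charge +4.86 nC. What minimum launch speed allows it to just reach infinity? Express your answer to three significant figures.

0.0350 m/s

To just escape, total mechanical energy must reach zero at infinity: ½mv²_min + U = 0, so ½mv²_min = −U = |kQq|/r.
|U| = |kQq|/r = (8.99×10⁹ N·m²/C²)(4.86×10⁻⁹)(5.12×10⁻⁹)/(0.0623) = 3.59×10⁻⁶ J.
v_min = √(2|U|/m) = √(2·3.59×10⁻⁶/5.86×10⁻³) = 0.0350 m/s.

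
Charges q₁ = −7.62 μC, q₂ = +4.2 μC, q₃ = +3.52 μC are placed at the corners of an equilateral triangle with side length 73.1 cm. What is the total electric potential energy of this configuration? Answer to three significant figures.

The work to assemble the configuration equals its total potential energy, U = Σ kqᵢqⱼ/rᵢⱼ over all pairs.
All three pair separations equal the side length, 0.731 m.
U = (-0.394) + (-0.330) + (0.182) = -0.542 J.

-0.542 J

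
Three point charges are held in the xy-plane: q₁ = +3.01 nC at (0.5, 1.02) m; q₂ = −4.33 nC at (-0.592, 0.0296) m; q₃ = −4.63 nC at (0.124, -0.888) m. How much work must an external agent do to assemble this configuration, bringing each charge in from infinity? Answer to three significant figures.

The assembly work is the sum of pairwise potential energies, U = Σ_{i<j} kqᵢqⱼ/rᵢⱼ.
Pair separations: r₁₂ = 1.47 m, r₁₃ = 1.94 m, r₂₃ = 1.16 m.
U = (-7.95×10⁻⁸) + (-6.44×10⁻⁸) + (1.55×10⁻⁷) = 1.09×10⁻⁸ J.

1.09×10⁻⁸ J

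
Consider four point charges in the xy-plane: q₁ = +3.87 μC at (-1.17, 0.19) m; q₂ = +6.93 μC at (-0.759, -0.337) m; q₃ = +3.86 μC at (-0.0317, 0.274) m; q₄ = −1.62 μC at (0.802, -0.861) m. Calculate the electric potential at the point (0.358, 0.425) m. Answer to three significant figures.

Electric potential is a scalar, so the contributions from each charge add algebraically: V = Σ kqᵢ/rᵢ.
Distances from the field point to each charge: r₁ = 1.55 m, r₂ = 1.35 m, r₃ = 0.418 m, r₄ = 1.36 m.
V = k[(3.87×10⁻⁶)/(1.55) + (6.93×10⁻⁶)/(1.35) + (3.86×10⁻⁶)/(0.418) + (-1.62×10⁻⁶)/(1.36)] = 1.41×10⁵ V.

1.41×10⁵ V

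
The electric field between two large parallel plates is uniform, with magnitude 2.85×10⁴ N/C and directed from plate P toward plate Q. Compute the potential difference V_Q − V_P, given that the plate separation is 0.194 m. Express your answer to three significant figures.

-5530 V

In a uniform field, potential decreases in the direction of E: ΔV = −E·d for a displacement d parallel to E.
Going from P to Q is a displacement of 0.194 m along the field, so V_Q − V_P = −Ed = -5530 V.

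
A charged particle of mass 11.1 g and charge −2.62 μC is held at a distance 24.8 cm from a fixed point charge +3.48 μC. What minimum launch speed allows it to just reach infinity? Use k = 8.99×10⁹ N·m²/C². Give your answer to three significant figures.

7.72 m/s

To just escape, total mechanical energy must reach zero at infinity: ½mv²_min + U = 0, so ½mv²_min = −U = |kQq|/r.
|U| = |kQq|/r = (8.99×10⁹ N·m²/C²)(3.48×10⁻⁶)(2.62×10⁻⁶)/(0.248) = 0.331 J.
v_min = √(2|U|/m) = √(2·0.331/0.0111) = 7.72 m/s.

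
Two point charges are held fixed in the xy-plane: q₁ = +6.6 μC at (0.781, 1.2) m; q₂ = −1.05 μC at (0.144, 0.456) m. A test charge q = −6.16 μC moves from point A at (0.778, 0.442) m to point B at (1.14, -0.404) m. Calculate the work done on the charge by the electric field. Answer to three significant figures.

The work done by the electric force is W_field = −ΔU = −q(V_B − V_A) = q(V_A − V_B).
At A: distances to the source charges are 0.758 m, 0.634 m; V_A = Σ kqᵢ/rᵢ = 6.34×10⁴ V.
At B: distances to the source charges are 1.64 m, 1.32 m; V_B = Σ kqᵢ/rᵢ = 2.89×10⁴ V.
ΔV = V_B − V_A = -3.45×10⁴ V.
W_field = −qΔV = −(-6.16×10⁻⁶ C)(-3.45×10⁴ V) = -0.212 J.

-0.212 J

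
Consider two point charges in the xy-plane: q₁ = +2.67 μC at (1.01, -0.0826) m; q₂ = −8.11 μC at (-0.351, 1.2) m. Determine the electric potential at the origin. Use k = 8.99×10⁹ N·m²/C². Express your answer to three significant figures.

-3.46×10⁴ V

The total potential is the scalar sum of each charge's contribution, V = Σ kqᵢ/rᵢ.
Distances from the field point to each charge: r₁ = 1.01 m, r₂ = 1.25 m.
V = k[(2.67×10⁻⁶)/(1.01) + (-8.11×10⁻⁶)/(1.25)] = -3.46×10⁴ V.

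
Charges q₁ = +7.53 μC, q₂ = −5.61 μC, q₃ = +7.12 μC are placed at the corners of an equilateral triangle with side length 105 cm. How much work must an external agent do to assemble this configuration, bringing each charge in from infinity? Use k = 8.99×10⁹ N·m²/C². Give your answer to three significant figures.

The work to assemble the configuration equals its total potential energy, U = Σ kqᵢqⱼ/rᵢⱼ over all pairs.
All three pair separations equal the side length, 1.05 m.
U = (-0.362) + (0.459) + (-0.342) = -0.245 J.

-0.245 J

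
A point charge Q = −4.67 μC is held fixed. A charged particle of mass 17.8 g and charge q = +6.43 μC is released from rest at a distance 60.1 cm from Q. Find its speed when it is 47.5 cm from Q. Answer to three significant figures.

3.66 m/s

Only the electrostatic force acts, so mechanical energy is conserved: ½mv² = U₁ − U₂ = kQq(1/r₁ − 1/r₂).
U₁ − U₂ = (8.99×10⁹ N·m²/C²)(-4.67×10⁻⁶ C)(6.43×10⁻⁶ C)(1/0.601 − 1/0.475) = 0.119 J.
v = √(2·0.119/0.0178) = 3.66 m/s.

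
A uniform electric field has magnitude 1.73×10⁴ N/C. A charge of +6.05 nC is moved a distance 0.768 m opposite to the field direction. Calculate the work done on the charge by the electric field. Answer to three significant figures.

The potential change for a displacement 0.768 m opposite to the field direction is ΔV = +Ed = 1.33×10⁴ V.
W_field = −qΔV = -8.04×10⁻⁵ J.

-8.04×10⁻⁵ J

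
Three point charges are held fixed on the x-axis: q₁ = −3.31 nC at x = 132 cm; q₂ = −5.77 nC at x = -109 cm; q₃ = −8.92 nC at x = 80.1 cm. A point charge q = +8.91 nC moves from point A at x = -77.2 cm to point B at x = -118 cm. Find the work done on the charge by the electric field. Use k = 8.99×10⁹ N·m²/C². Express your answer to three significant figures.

The work done by the electric force is W_field = −ΔU = −q(V_B − V_A) = q(V_A − V_B).
At A: distances to the source charges are 2.09 m, 0.318 m, 1.57 m; V_A = Σ kqᵢ/rᵢ = -228 V.
At B: distances to the source charges are 2.50 m, 0.0900 m, 1.98 m; V_B = Σ kqᵢ/rᵢ = -629 V.
ΔV = V_B − V_A = -400 V.
W_field = −qΔV = −(8.91×10⁻⁹ C)(-400 V) = 3.57×10⁻⁶ J.

3.57×10⁻⁶ J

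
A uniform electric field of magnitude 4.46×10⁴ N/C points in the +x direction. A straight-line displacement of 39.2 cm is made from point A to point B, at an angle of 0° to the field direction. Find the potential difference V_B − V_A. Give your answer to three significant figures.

-1.75×10⁴ V

Only the component of displacement along E changes the potential: ΔV = −E·d·cosθ.
ΔV = −(4.46×10⁴ V/m)(0.392 m)cos0° = -1.75×10⁴ V.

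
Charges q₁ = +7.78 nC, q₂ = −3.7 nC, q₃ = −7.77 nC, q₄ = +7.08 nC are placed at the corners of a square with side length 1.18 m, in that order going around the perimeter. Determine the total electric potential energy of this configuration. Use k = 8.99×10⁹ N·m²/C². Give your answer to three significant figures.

The assembly work is the sum of pairwise potential energies, U = Σ_{i<j} kqᵢqⱼ/rᵢⱼ.
The four side pairs have separation 1.18 m and the two diagonal pairs 1.67 m.
Summing all 6 pair terms gives U = -4.67×10⁻⁷ J.

-4.67×10⁻⁷ J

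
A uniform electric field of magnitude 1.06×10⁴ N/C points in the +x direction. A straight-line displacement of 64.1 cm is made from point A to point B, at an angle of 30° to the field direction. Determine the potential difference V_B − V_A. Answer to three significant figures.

-5880 V

Only the component of displacement along E changes the potential: ΔV = −E·d·cosθ.
ΔV = −(1.06×10⁴ V/m)(0.641 m)cos30° = -5880 V.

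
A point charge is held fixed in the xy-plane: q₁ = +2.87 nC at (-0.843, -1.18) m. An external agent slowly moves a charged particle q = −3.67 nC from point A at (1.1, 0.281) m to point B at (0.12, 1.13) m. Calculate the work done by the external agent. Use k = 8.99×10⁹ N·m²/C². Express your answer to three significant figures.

For quasistatic motion the external work equals the change in potential energy: W_ext = qΔV = q(V_B − V_A).
At A: distance to the source charge is 2.43 m; V_A = kq₁/r = 10.6 V.
At B: distance to the source charge is 2.50 m; V_B = kq₁/r = 10.3 V.
ΔV = V_B − V_A = -0.304 V.
W_ext = qΔV = (-3.67×10⁻⁹ C)(-0.304 V) = 1.12×10⁻⁹ J.

1.12×10⁻⁹ J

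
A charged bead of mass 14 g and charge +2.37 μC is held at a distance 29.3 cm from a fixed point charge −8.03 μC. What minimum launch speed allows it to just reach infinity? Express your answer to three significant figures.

To just escape, total mechanical energy must reach zero at infinity: ½mv²_min + U = 0, so ½mv²_min = −U = |kQq|/r.
|U| = |kQq|/r = (8.99×10⁹ N·m²/C²)(8.03×10⁻⁶)(2.37×10⁻⁶)/(0.293) = 0.584 J.
v_min = √(2|U|/m) = √(2·0.584/0.0140) = 9.13 m/s.

9.13 m/s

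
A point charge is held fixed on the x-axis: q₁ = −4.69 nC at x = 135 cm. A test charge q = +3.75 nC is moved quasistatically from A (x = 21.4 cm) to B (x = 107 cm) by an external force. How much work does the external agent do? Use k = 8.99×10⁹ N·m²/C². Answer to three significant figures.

-4.26×10⁻⁷ J

For quasistatic motion the external work equals the change in potential energy: W_ext = qΔV = q(V_B − V_A).
At A: distance to the source charge is 1.14 m; V_A = kq₁/r = -37.1 V.
At B: distance to the source charge is 0.280 m; V_B = kq₁/r = -151 V.
ΔV = V_B − V_A = -113 V.
W_ext = qΔV = (3.75×10⁻⁹ C)(-113 V) = -4.26×10⁻⁷ J.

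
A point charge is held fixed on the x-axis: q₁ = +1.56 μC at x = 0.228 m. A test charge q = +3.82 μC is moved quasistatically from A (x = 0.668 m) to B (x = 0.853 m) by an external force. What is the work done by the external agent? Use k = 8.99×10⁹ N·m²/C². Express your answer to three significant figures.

-0.0360 J

For quasistatic motion the external work equals the change in potential energy: W_ext = qΔV = q(V_B − V_A).
At A: distance to the source charge is 0.440 m; V_A = kq₁/r = 3.19×10⁴ V.
At B: distance to the source charge is 0.625 m; V_B = kq₁/r = 2.24×10⁴ V.
ΔV = V_B − V_A = -9430 V.
W_ext = qΔV = (3.82×10⁻⁶ C)(-9430 V) = -0.0360 J.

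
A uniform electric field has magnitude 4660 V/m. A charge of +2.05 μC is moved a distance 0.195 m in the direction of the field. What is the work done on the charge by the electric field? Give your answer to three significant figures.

The potential change for a displacement 0.195 m in the direction of the field is ΔV = −Ed = -909 V.
W_field = −qΔV = 1.86×10⁻³ J.

1.86×10⁻³ J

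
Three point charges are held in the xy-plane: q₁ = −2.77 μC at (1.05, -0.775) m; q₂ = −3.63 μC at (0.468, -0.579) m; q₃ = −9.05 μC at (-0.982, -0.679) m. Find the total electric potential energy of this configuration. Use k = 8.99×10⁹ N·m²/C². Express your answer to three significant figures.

0.461 J

The work to assemble the configuration equals its total potential energy, U = Σ kqᵢqⱼ/rᵢⱼ over all pairs.
Pair separations: r₁₂ = 0.614 m, r₁₃ = 2.03 m, r₂₃ = 1.45 m.
U = (0.147) + (0.111) + (0.203) = 0.461 J.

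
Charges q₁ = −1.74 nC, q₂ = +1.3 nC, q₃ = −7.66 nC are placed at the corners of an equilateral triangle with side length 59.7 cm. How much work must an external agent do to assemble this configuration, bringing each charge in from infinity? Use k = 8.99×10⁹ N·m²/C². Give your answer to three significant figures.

1.67×10⁻⁸ J

The work to assemble the configuration equals its total potential energy, U = Σ kqᵢqⱼ/rᵢⱼ over all pairs.
All three pair separations equal the side length, 0.597 m.
U = (-3.41×10⁻⁸) + (2.01×10⁻⁷) + (-1.50×10⁻⁷) = 1.67×10⁻⁸ J.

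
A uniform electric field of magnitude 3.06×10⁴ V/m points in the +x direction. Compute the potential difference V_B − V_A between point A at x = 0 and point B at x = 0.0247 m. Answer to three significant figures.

-756 V

In a uniform field, potential decreases in the direction of E: V_B − V_A = −E·Δx.
V_B − V_A = −(3.06×10⁴ V/m)(0.0247 m) = -756 V.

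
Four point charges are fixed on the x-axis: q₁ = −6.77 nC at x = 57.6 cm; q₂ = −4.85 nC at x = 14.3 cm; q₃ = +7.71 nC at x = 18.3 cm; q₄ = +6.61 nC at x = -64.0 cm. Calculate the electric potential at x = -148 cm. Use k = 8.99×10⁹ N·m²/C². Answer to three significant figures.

56.0 V

Electric potential is a scalar, so the contributions from each charge add algebraically: V = Σ kqᵢ/rᵢ.
Distances from the field point to each charge: r₁ = 2.06 m, r₂ = 1.62 m, r₃ = 1.66 m, r₄ = 0.840 m.
V = k[(-6.77×10⁻⁹)/(2.06) + (-4.85×10⁻⁹)/(1.62) + (7.71×10⁻⁹)/(1.66) + (6.61×10⁻⁹)/(0.840)] = 56.0 V.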